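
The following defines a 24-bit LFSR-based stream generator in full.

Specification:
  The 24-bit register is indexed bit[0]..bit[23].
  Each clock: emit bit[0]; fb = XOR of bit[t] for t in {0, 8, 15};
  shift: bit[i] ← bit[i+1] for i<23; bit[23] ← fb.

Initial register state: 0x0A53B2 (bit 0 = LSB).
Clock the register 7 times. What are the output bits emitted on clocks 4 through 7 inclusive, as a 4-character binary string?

reg_0 = 0x0A53B2
clock 1: out=0, reg = 0x8529D9
clock 2: out=1, reg = 0x4294EC
clock 3: out=0, reg = 0xA14A76
clock 4: out=0, reg = 0x50A53B
clock 5: out=1, reg = 0xA8529D
clock 6: out=1, reg = 0xD4294E
clock 7: out=0, reg = 0xEA14A7

0110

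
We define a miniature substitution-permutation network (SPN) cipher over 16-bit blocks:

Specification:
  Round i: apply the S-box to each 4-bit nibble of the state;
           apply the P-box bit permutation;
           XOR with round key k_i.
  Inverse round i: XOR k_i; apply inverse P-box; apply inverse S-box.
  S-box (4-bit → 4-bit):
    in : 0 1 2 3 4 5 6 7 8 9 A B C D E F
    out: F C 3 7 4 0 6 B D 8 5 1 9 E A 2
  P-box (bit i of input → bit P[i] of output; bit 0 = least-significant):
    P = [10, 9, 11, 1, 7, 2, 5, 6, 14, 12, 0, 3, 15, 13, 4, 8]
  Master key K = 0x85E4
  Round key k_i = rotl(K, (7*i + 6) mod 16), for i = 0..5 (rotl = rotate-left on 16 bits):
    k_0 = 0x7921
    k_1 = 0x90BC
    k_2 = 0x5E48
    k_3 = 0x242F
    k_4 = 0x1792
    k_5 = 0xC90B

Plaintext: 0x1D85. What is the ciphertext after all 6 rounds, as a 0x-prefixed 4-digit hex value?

0x7E45

s_0 = plaintext = 0x1D85
s_1 = Round(s_0, k_0) = 0x68D8
s_2 = Round(s_1, k_1) = 0xFCC3
s_3 = Round(s_2, k_2) = 0x3080
s_4 = Round(s_3, k_3) = 0xDAD4
s_5 = Round(s_4, k_4) = 0x7EE7
s_6 = Round(s_5, k_5) = 0x7E45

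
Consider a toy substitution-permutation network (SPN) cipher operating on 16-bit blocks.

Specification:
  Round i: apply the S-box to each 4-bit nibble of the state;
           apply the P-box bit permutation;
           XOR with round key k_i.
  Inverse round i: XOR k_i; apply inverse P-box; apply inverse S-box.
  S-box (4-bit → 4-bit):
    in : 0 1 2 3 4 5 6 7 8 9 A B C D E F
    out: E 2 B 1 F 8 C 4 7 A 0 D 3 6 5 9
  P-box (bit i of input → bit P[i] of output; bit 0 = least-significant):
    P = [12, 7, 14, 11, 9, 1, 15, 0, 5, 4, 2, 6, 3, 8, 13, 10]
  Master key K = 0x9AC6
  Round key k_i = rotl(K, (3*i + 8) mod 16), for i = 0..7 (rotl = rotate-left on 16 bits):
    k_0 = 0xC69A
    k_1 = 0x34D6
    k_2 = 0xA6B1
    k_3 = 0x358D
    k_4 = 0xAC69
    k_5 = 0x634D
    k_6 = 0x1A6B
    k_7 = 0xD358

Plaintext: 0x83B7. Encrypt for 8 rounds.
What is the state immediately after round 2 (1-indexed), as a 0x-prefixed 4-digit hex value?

0xA39F

s_0 = plaintext = 0x83B7
s_1 = Round(s_0, k_0) = 0x25B3
s_2 = Round(s_1, k_1) = 0xA39F
s_3 = Round(s_2, k_2) = 0xBE92
s_4 = Round(s_3, k_3) = 0x0922
s_5 = Round(s_4, k_4) = 0x93BA
s_6 = Round(s_5, k_5) = 0xE46C
s_7 = Round(s_6, k_6) = 0xAA96
s_8 = Round(s_7, k_7) = 0x9B5B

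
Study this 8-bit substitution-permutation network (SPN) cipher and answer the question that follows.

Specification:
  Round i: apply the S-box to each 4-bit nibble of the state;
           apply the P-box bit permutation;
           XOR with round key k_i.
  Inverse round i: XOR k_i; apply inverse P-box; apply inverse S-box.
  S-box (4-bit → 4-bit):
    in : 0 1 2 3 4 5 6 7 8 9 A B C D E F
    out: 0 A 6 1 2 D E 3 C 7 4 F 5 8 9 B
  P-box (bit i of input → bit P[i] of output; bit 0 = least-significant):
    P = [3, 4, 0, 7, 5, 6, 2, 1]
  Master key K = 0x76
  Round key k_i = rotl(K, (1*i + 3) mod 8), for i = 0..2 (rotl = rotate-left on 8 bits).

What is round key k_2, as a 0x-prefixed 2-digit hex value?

K = 0x76
k_0 = rotl(K, (1*0+3) mod 8) = rotl(K, 3) = 0xB3
k_1 = rotl(K, (1*1+3) mod 8) = rotl(K, 4) = 0x67
k_2 = rotl(K, (1*2+3) mod 8) = rotl(K, 5) = 0xCE

0xCE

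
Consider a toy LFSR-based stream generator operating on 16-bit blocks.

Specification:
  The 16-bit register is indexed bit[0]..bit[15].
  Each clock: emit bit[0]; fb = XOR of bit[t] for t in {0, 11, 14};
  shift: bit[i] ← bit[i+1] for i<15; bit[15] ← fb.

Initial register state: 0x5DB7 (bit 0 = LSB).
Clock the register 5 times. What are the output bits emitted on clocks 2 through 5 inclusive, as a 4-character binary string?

reg_0 = 0x5DB7
clock 1: out=1, reg = 0xAEDB
clock 2: out=1, reg = 0x576D
clock 3: out=1, reg = 0x2BB6
clock 4: out=0, reg = 0x95DB
clock 5: out=1, reg = 0xCAED

1101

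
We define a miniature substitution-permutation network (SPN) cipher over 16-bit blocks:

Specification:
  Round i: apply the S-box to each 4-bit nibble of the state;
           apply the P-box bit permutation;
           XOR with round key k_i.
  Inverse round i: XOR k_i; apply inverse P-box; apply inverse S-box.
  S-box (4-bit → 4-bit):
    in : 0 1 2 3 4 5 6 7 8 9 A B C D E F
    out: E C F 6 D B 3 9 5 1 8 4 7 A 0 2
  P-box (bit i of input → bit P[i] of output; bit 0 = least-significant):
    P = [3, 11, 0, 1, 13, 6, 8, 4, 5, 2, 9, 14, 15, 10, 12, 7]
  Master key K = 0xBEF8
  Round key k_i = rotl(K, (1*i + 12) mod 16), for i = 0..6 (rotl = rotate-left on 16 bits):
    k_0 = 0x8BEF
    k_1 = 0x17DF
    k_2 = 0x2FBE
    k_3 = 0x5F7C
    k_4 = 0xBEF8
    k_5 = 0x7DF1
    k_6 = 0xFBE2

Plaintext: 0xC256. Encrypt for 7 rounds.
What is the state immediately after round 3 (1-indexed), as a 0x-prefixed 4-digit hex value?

0x0BA8

s_0 = plaintext = 0xC256
s_1 = Round(s_0, k_0) = 0x7593
s_2 = Round(s_1, k_1) = 0xFF7A
s_3 = Round(s_2, k_2) = 0x0BA8
s_4 = Round(s_3, k_3) = 0x49E5
s_5 = Round(s_4, k_4) = 0x2652
s_6 = Round(s_5, k_5) = 0xC10E
s_7 = Round(s_6, k_6) = 0x2CB2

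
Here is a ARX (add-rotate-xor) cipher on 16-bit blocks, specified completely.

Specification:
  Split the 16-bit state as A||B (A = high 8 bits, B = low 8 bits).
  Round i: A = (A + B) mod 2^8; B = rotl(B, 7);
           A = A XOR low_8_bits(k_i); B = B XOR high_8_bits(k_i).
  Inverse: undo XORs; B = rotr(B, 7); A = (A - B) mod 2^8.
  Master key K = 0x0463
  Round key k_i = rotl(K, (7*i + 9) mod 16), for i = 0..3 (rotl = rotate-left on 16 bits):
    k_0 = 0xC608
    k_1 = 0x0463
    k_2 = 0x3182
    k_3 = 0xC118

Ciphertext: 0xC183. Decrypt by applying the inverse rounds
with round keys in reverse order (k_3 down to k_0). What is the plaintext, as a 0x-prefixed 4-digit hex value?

0x0930

s_0 = ciphertext = 0xC183
s_1 = InvRound(s_0, k_3) = 0x5584
s_2 = InvRound(s_1, k_2) = 0x6C6B
s_3 = InvRound(s_2, k_1) = 0x31DE
s_4 = InvRound(s_3, k_0) = 0x0930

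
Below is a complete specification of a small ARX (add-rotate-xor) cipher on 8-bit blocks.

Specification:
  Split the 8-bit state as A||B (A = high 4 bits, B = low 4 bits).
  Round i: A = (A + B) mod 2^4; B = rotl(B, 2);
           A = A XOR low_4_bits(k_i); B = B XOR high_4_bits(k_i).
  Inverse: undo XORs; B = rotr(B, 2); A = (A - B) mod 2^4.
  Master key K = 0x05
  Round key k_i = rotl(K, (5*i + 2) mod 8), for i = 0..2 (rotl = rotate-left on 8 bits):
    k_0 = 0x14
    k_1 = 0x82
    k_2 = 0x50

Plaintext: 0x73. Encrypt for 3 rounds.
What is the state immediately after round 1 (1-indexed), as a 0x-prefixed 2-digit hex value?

s_0 = plaintext = 0x73
s_1 = Round(s_0, k_0) = 0xED
s_2 = Round(s_1, k_1) = 0x9F
s_3 = Round(s_2, k_2) = 0x8A

0xED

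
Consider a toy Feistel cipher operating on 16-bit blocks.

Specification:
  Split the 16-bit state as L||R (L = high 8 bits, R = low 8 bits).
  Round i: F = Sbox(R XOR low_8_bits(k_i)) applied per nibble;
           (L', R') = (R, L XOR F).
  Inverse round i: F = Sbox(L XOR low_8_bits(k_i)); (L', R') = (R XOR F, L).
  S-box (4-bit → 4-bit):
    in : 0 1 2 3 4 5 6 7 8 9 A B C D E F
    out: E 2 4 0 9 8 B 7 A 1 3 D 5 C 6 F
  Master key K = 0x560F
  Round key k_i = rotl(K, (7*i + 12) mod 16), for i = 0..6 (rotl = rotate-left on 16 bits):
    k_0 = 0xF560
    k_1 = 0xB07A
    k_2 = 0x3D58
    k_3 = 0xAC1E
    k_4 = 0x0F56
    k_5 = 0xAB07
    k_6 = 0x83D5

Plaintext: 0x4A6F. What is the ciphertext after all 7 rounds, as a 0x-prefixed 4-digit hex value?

0x504E

s_0 = plaintext = 0x4A6F
s_1 = Round(s_0, k_0) = 0x6FA5
s_2 = Round(s_1, k_1) = 0xA5A0
s_3 = Round(s_2, k_2) = 0xA05F
s_4 = Round(s_3, k_3) = 0x5F32
s_5 = Round(s_4, k_4) = 0x32E6
s_6 = Round(s_5, k_5) = 0xE650
s_7 = Round(s_6, k_6) = 0x504E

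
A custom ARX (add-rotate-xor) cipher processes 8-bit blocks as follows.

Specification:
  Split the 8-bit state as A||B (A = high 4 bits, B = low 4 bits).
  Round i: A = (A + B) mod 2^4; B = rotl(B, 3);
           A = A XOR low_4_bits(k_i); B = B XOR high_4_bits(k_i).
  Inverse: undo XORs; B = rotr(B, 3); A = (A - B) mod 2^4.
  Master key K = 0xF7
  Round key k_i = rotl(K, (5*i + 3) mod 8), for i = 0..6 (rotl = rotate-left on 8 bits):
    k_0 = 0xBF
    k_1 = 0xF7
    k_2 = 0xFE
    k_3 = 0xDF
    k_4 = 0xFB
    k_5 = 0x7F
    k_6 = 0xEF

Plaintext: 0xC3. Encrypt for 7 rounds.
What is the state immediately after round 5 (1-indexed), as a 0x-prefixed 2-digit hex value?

0x83

s_0 = plaintext = 0xC3
s_1 = Round(s_0, k_0) = 0x02
s_2 = Round(s_1, k_1) = 0x5E
s_3 = Round(s_2, k_2) = 0xD8
s_4 = Round(s_3, k_3) = 0xA9
s_5 = Round(s_4, k_4) = 0x83
s_6 = Round(s_5, k_5) = 0x4E
s_7 = Round(s_6, k_6) = 0xD9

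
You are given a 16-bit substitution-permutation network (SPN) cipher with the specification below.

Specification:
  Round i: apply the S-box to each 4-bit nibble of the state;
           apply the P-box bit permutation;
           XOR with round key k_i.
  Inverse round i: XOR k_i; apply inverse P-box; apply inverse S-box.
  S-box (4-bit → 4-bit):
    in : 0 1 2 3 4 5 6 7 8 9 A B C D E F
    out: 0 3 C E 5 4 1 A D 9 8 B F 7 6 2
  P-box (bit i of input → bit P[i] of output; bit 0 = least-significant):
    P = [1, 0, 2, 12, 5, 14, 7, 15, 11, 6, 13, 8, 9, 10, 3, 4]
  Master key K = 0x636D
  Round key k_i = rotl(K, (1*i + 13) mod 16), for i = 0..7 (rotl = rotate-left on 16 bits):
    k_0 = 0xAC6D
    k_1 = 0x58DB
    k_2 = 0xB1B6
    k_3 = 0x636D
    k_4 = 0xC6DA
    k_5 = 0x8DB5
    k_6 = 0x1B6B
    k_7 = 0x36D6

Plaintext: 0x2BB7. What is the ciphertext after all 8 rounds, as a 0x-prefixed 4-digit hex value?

s_0 = plaintext = 0x2BB7
s_1 = Round(s_0, k_0) = 0x7514
s_2 = Round(s_1, k_1) = 0x3CED
s_3 = Round(s_2, k_2) = 0xDC69
s_4 = Round(s_3, k_3) = 0x5C07
s_5 = Round(s_4, k_4) = 0xFF93
s_6 = Round(s_5, k_5) = 0x19D0
s_7 = Round(s_6, k_6) = 0x54CB
s_8 = Round(s_7, k_7) = 0xCE7D

0xCE7D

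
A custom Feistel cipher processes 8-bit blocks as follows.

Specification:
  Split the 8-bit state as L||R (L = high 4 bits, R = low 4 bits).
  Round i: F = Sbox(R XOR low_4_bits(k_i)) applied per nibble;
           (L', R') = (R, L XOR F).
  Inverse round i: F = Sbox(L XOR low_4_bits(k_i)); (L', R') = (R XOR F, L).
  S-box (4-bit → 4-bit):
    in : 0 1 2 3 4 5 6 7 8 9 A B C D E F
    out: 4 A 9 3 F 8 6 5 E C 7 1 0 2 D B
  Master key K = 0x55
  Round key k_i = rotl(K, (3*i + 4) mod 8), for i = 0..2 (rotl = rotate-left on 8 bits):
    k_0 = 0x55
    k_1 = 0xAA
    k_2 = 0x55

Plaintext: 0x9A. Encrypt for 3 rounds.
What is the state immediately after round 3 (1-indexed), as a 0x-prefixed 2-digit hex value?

s_0 = plaintext = 0x9A
s_1 = Round(s_0, k_0) = 0xA2
s_2 = Round(s_1, k_1) = 0x24
s_3 = Round(s_2, k_2) = 0x48

0x48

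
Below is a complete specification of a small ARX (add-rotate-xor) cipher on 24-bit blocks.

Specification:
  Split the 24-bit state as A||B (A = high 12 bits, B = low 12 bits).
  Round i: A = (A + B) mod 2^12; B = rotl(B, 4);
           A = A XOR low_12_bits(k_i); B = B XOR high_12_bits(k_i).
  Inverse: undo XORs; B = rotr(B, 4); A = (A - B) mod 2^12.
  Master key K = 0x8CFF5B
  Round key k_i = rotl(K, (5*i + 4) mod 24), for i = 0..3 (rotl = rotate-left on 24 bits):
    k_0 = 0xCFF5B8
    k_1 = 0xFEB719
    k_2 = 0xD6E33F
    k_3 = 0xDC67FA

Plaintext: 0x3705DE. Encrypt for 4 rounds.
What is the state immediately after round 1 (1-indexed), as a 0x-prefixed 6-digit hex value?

0xCF611A

s_0 = plaintext = 0x3705DE
s_1 = Round(s_0, k_0) = 0xCF611A
s_2 = Round(s_1, k_1) = 0x909E4A
s_3 = Round(s_2, k_2) = 0x46C9C0
s_4 = Round(s_3, k_3) = 0x9D61CF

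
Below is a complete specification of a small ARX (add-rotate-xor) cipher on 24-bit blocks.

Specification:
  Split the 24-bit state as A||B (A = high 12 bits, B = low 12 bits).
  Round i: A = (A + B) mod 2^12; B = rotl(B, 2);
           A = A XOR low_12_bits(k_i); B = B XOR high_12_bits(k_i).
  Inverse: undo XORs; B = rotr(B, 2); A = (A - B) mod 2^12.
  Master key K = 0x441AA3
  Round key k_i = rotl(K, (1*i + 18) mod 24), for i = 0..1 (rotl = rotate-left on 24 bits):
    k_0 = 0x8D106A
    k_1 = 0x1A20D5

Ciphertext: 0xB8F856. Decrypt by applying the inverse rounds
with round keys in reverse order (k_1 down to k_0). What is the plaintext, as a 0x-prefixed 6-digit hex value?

s_0 = ciphertext = 0xB8F856
s_1 = InvRound(s_0, k_1) = 0x8DD27D
s_2 = InvRound(s_1, k_0) = 0x60C2AB

0x60C2AB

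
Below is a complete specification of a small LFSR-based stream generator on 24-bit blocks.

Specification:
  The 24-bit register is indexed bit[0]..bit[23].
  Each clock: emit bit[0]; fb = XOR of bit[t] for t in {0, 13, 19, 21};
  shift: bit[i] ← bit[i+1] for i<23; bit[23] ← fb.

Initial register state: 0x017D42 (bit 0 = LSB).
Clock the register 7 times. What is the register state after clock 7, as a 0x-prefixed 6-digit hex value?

0xC202FA

reg_0 = 0x017D42
clock 1: out=0, reg = 0x80BEA1
clock 2: out=1, reg = 0x405F50
clock 3: out=0, reg = 0x202FA8
clock 4: out=0, reg = 0x1017D4
clock 5: out=0, reg = 0x080BEA
clock 6: out=0, reg = 0x8405F5
clock 7: out=1, reg = 0xC202FA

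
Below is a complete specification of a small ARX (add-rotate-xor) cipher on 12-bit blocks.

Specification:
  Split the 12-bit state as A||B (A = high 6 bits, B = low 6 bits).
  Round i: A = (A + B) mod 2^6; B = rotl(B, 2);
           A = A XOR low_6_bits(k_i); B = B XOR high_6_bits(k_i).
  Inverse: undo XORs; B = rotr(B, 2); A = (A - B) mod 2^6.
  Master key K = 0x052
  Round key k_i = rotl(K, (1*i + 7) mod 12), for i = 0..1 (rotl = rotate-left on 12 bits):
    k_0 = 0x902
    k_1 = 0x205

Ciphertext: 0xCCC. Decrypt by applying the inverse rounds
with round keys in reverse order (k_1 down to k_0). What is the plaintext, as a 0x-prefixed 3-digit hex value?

s_0 = ciphertext = 0xCCC
s_1 = InvRound(s_0, k_1) = 0xD41
s_2 = InvRound(s_1, k_0) = 0x799

0x799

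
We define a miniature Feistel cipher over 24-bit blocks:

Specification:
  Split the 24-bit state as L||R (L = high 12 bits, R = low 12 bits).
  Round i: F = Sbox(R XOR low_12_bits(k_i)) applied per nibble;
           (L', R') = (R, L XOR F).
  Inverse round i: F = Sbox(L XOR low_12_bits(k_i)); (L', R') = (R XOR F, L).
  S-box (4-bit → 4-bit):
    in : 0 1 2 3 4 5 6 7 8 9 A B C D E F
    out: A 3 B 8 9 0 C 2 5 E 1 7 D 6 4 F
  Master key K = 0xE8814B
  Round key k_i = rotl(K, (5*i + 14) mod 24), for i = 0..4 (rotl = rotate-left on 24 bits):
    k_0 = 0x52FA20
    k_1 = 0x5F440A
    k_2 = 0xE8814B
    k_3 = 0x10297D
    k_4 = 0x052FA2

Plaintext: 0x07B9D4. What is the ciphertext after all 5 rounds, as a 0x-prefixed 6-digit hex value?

0x735DB1

s_0 = plaintext = 0x07B9D4
s_1 = Round(s_0, k_0) = 0x9D4882
s_2 = Round(s_1, k_1) = 0x882481
s_3 = Round(s_2, k_2) = 0x481853
s_4 = Round(s_3, k_3) = 0x853735
s_5 = Round(s_4, k_4) = 0x735DB1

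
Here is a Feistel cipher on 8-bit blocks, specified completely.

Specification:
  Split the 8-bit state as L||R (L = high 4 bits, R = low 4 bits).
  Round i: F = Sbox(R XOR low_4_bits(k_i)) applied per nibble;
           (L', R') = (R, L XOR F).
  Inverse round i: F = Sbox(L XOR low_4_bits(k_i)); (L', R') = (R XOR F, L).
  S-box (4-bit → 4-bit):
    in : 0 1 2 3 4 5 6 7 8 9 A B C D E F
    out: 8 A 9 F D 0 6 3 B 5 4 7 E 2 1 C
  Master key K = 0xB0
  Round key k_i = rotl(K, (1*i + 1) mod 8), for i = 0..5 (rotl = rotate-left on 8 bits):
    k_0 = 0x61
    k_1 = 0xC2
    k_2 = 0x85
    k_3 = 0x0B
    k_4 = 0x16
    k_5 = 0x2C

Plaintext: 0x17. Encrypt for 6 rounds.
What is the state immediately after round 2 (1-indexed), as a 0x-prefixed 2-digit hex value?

0x77

s_0 = plaintext = 0x17
s_1 = Round(s_0, k_0) = 0x77
s_2 = Round(s_1, k_1) = 0x77
s_3 = Round(s_2, k_2) = 0x7E
s_4 = Round(s_3, k_3) = 0xE7
s_5 = Round(s_4, k_4) = 0x74
s_6 = Round(s_5, k_5) = 0x4C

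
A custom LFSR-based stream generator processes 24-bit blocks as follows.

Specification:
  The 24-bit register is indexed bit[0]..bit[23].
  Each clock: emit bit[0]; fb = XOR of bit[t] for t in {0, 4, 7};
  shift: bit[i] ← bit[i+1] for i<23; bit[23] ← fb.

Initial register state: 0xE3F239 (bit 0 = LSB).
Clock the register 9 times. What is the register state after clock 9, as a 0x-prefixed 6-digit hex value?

reg_0 = 0xE3F239
clock 1: out=1, reg = 0x71F91C
clock 2: out=0, reg = 0xB8FC8E
clock 3: out=0, reg = 0xDC7E47
clock 4: out=1, reg = 0xEE3F23
clock 5: out=1, reg = 0xF71F91
clock 6: out=1, reg = 0xFB8FC8
clock 7: out=0, reg = 0xFDC7E4
clock 8: out=0, reg = 0xFEE3F2
clock 9: out=0, reg = 0x7F71F9

0x7F71F9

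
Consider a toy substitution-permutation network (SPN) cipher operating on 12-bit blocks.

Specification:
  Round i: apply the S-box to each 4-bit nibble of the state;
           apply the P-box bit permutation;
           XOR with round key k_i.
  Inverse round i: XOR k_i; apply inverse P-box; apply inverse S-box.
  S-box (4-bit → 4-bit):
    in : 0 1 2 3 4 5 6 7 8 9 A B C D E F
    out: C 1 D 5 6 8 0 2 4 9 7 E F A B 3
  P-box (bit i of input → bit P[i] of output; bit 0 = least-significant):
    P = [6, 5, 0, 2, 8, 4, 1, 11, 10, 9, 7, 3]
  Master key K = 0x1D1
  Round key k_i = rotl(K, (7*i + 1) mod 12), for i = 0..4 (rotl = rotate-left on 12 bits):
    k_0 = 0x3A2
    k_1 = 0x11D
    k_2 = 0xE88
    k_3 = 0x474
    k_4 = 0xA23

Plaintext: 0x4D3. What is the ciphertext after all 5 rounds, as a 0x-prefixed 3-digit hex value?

s_0 = plaintext = 0x4D3
s_1 = Round(s_0, k_0) = 0x973
s_2 = Round(s_1, k_1) = 0x544
s_3 = Round(s_2, k_2) = 0xEB3
s_4 = Round(s_3, k_3) = 0xA2F
s_5 = Round(s_4, k_4) = 0x5C1

0x5C1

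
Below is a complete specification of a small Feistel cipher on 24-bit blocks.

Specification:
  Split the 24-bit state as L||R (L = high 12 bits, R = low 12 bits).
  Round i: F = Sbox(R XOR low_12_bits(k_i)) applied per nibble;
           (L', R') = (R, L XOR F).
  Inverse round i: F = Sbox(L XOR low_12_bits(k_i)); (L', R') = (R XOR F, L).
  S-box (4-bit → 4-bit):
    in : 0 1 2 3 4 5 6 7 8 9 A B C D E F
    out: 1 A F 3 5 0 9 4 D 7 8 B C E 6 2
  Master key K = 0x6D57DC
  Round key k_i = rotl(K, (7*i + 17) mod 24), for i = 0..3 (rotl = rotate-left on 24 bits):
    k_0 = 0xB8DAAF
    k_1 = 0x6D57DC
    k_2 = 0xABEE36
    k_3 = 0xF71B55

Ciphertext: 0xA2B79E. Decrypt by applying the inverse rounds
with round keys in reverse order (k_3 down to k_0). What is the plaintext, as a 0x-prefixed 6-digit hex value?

s_0 = ciphertext = 0xA2B79E
s_1 = InvRound(s_0, k_3) = 0xDD8A2B
s_2 = InvRound(s_1, k_2) = 0x94DDD8
s_3 = InvRound(s_2, k_1) = 0xBA294D
s_4 = InvRound(s_3, k_0) = 0x353BA2

0x353BA2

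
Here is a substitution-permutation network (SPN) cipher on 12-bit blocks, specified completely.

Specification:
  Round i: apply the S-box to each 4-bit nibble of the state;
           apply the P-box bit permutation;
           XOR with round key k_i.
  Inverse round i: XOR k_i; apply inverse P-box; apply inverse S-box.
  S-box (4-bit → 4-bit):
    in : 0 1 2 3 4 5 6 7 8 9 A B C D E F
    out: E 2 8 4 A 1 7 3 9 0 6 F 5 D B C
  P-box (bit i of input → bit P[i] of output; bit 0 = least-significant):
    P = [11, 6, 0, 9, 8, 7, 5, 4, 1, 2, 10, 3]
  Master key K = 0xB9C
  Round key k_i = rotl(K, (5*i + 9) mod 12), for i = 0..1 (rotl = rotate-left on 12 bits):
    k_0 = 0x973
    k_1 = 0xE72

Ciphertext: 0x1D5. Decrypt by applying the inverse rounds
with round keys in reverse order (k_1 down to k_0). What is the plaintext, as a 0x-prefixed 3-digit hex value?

s_0 = ciphertext = 0x1D5
s_1 = InvRound(s_0, k_1) = 0x66D
s_2 = InvRound(s_1, k_0) = 0xB88

0xB88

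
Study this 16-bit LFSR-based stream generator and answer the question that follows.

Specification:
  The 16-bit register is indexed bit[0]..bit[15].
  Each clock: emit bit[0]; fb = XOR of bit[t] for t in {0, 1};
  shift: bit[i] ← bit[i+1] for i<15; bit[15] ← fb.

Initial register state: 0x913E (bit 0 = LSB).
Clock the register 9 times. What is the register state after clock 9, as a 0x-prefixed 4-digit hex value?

0xD0C8

reg_0 = 0x913E
clock 1: out=0, reg = 0xC89F
clock 2: out=1, reg = 0x644F
clock 3: out=1, reg = 0x3227
clock 4: out=1, reg = 0x1913
clock 5: out=1, reg = 0x0C89
clock 6: out=1, reg = 0x8644
clock 7: out=0, reg = 0x4322
clock 8: out=0, reg = 0xA191
clock 9: out=1, reg = 0xD0C8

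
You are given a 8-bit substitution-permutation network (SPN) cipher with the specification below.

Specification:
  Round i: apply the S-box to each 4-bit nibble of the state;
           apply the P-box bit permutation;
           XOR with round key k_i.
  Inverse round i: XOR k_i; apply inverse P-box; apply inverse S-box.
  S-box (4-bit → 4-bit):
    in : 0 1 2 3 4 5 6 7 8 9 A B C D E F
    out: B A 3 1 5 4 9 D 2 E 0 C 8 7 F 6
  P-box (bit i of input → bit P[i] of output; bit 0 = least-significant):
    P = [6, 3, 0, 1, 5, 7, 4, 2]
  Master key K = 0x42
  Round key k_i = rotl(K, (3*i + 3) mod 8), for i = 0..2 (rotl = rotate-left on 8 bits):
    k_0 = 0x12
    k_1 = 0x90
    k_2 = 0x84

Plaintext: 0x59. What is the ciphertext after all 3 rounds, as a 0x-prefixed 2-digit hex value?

0xAD

s_0 = plaintext = 0x59
s_1 = Round(s_0, k_0) = 0x09
s_2 = Round(s_1, k_1) = 0x3F
s_3 = Round(s_2, k_2) = 0xAD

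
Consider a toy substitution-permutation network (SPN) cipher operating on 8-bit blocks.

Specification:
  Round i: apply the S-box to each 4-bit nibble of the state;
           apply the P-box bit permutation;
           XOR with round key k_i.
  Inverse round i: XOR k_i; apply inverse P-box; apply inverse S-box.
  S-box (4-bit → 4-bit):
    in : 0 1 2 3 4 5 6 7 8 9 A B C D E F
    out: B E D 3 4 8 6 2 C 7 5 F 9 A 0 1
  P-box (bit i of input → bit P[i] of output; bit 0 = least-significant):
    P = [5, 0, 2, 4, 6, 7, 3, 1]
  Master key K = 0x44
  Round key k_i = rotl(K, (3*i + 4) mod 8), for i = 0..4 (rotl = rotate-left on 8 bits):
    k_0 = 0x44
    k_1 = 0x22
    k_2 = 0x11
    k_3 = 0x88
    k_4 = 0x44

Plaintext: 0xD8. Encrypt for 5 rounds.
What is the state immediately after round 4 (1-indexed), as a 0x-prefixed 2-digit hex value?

0x1B

s_0 = plaintext = 0xD8
s_1 = Round(s_0, k_0) = 0xD2
s_2 = Round(s_1, k_1) = 0x94
s_3 = Round(s_2, k_2) = 0xDD
s_4 = Round(s_3, k_3) = 0x1B
s_5 = Round(s_4, k_4) = 0xFB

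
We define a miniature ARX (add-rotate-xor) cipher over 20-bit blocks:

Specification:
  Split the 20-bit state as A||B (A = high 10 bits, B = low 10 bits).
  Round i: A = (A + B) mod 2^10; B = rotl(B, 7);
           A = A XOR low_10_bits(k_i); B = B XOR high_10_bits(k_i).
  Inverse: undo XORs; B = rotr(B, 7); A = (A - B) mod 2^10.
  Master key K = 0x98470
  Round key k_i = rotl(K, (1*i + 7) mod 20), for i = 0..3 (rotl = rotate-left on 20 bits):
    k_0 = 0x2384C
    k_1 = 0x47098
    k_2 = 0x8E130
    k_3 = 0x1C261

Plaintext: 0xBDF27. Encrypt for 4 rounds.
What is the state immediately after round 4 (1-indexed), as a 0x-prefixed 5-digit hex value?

s_0 = plaintext = 0xBDF27
s_1 = Round(s_0, k_0) = 0x94B6A
s_2 = Round(s_1, k_1) = 0x49071
s_3 = Round(s_2, k_2) = 0x296B6
s_4 = Round(s_3, k_3) = 0x4EB26

0x4EB26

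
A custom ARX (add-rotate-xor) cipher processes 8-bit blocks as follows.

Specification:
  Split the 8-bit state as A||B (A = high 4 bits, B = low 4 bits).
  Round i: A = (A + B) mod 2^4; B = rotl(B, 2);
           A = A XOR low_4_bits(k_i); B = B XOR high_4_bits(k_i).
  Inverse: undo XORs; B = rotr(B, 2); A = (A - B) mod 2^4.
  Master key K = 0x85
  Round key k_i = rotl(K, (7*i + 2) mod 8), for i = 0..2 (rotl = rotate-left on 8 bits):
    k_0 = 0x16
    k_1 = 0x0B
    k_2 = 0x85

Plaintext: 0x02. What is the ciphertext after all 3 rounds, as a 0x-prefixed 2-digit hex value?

0x91

s_0 = plaintext = 0x02
s_1 = Round(s_0, k_0) = 0x49
s_2 = Round(s_1, k_1) = 0x66
s_3 = Round(s_2, k_2) = 0x91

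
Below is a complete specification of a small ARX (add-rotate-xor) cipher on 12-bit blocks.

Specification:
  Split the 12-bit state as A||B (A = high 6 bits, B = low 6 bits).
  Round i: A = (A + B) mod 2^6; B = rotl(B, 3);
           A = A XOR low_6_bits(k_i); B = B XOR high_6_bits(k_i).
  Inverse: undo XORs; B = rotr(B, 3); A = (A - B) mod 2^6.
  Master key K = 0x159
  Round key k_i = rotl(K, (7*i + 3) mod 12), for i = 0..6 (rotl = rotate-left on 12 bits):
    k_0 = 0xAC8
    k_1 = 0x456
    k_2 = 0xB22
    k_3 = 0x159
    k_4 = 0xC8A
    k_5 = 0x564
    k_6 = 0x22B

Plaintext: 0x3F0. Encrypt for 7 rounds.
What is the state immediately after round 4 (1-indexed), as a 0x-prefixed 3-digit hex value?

0x39C

s_0 = plaintext = 0x3F0
s_1 = Round(s_0, k_0) = 0xDED
s_2 = Round(s_1, k_1) = 0xCBC
s_3 = Round(s_2, k_2) = 0x30B
s_4 = Round(s_3, k_3) = 0x39C
s_5 = Round(s_4, k_4) = 0x811
s_6 = Round(s_5, k_5) = 0x55F
s_7 = Round(s_6, k_6) = 0x7F3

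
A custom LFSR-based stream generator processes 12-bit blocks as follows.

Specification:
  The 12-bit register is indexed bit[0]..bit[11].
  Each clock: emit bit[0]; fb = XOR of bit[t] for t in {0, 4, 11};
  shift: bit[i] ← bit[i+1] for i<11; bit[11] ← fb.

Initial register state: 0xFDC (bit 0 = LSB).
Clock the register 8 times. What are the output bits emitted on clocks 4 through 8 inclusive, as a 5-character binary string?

11011

reg_0 = 0xFDC
clock 1: out=0, reg = 0x7EE
clock 2: out=0, reg = 0x3F7
clock 3: out=1, reg = 0x1FB
clock 4: out=1, reg = 0x0FD
clock 5: out=1, reg = 0x07E
clock 6: out=0, reg = 0x83F
clock 7: out=1, reg = 0xC1F
clock 8: out=1, reg = 0xE0F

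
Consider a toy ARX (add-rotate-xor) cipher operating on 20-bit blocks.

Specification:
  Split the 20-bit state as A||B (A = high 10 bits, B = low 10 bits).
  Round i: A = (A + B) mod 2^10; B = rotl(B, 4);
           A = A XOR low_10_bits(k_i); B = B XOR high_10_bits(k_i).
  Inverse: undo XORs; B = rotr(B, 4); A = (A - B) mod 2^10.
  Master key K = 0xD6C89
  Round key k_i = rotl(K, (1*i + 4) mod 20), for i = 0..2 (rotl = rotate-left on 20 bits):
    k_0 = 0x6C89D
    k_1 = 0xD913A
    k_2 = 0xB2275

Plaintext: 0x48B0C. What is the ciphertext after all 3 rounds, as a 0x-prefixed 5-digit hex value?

s_0 = plaintext = 0x48B0C
s_1 = Round(s_0, k_0) = 0x2CD7E
s_2 = Round(s_1, k_1) = 0xC2C81
s_3 = Round(s_2, k_2) = 0x7E6DA

0x7E6DA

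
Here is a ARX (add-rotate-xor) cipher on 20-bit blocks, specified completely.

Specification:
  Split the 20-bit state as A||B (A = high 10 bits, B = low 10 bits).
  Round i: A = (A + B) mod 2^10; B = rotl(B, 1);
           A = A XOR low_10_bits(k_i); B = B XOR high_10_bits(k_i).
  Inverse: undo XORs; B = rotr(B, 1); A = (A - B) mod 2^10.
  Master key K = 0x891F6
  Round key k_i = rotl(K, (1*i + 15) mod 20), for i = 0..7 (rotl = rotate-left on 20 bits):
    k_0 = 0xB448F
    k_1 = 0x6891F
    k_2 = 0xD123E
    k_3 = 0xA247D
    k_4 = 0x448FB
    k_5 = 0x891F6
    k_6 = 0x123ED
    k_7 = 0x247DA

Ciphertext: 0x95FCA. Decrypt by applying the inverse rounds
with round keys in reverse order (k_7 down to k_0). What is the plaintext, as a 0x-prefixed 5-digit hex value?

0x9A22F

s_0 = ciphertext = 0x95FCA
s_1 = InvRound(s_0, k_7) = 0x783AD
s_2 = InvRound(s_1, k_6) = 0x86FF2
s_3 = InvRound(s_2, k_5) = 0xC08EB
s_4 = InvRound(s_3, k_4) = 0x3F6FC
s_5 = InvRound(s_4, k_3) = 0x91A3A
s_6 = InvRound(s_5, k_2) = 0xEE4BF
s_7 = InvRound(s_6, k_1) = 0x0628E
s_8 = InvRound(s_7, k_0) = 0x9A22F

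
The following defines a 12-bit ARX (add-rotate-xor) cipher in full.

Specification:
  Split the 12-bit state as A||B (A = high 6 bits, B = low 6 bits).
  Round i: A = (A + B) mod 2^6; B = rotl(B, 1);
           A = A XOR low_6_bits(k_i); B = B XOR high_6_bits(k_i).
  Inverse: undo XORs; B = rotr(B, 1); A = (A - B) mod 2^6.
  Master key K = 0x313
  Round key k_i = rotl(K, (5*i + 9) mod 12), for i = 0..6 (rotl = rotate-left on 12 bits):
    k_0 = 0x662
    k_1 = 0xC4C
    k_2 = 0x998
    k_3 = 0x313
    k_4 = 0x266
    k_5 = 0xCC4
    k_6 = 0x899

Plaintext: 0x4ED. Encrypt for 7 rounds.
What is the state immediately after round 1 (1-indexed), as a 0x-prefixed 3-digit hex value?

0x882

s_0 = plaintext = 0x4ED
s_1 = Round(s_0, k_0) = 0x882
s_2 = Round(s_1, k_1) = 0xA35
s_3 = Round(s_2, k_2) = 0x14D
s_4 = Round(s_3, k_3) = 0x056
s_5 = Round(s_4, k_4) = 0xC65
s_6 = Round(s_5, k_5) = 0x4B8
s_7 = Round(s_6, k_6) = 0x4D3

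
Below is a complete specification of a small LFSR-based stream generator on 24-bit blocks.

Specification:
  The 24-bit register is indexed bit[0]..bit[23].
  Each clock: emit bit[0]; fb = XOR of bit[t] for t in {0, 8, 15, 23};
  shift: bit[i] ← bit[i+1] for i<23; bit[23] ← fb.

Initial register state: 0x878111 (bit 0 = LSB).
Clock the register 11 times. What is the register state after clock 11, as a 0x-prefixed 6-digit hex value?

0xD150F0

reg_0 = 0x878111
clock 1: out=1, reg = 0x43C088
clock 2: out=0, reg = 0xA1E044
clock 3: out=0, reg = 0x50F022
clock 4: out=0, reg = 0xA87811
clock 5: out=1, reg = 0x543C08
clock 6: out=0, reg = 0x2A1E04
clock 7: out=0, reg = 0x150F02
clock 8: out=0, reg = 0x8A8781
clock 9: out=1, reg = 0x4543C0
clock 10: out=0, reg = 0xA2A1E0
clock 11: out=0, reg = 0xD150F0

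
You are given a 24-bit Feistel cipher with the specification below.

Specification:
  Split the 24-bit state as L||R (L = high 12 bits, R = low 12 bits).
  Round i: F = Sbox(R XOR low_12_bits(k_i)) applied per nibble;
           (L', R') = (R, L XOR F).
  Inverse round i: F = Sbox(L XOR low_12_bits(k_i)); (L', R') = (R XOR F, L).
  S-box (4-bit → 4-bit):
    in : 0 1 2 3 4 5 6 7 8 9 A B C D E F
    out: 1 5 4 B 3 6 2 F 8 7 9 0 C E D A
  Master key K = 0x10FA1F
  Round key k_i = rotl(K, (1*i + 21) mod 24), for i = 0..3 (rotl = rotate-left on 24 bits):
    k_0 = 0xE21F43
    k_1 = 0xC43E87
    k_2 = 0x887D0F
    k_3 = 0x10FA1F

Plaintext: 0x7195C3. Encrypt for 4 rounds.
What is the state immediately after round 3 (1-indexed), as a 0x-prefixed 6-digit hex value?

s_0 = plaintext = 0x7195C3
s_1 = Round(s_0, k_0) = 0x5C3E98
s_2 = Round(s_1, k_1) = 0xE98499
s_3 = Round(s_2, k_2) = 0x4999EA
s_4 = Round(s_3, k_3) = 0x9EAF3F

0x4999EA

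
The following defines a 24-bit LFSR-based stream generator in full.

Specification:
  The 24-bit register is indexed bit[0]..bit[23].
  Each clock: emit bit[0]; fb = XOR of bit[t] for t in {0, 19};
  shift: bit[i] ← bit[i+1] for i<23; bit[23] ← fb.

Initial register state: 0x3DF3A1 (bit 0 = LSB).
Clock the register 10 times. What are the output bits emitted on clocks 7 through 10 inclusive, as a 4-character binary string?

0111

reg_0 = 0x3DF3A1
clock 1: out=1, reg = 0x1EF9D0
clock 2: out=0, reg = 0x8F7CE8
clock 3: out=0, reg = 0xC7BE74
clock 4: out=0, reg = 0x63DF3A
clock 5: out=0, reg = 0x31EF9D
clock 6: out=1, reg = 0x98F7CE
clock 7: out=0, reg = 0xCC7BE7
clock 8: out=1, reg = 0x663DF3
clock 9: out=1, reg = 0xB31EF9
clock 10: out=1, reg = 0xD98F7C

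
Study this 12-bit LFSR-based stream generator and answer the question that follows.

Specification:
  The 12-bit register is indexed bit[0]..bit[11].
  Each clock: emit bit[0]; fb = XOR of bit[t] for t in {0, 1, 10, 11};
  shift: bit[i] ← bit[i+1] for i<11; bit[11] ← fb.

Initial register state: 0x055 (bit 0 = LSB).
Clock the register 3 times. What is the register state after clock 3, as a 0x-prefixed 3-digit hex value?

reg_0 = 0x055
clock 1: out=1, reg = 0x82A
clock 2: out=0, reg = 0x415
clock 3: out=1, reg = 0x20A

0x20A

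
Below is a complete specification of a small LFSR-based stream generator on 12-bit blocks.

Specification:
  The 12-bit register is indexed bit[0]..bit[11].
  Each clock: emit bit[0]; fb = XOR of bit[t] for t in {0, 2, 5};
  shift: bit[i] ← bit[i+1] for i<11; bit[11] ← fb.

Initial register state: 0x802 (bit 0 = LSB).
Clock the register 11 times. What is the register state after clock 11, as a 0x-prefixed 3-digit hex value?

0x685

reg_0 = 0x802
clock 1: out=0, reg = 0x401
clock 2: out=1, reg = 0xA00
clock 3: out=0, reg = 0x500
clock 4: out=0, reg = 0x280
clock 5: out=0, reg = 0x140
clock 6: out=0, reg = 0x0A0
clock 7: out=0, reg = 0x850
clock 8: out=0, reg = 0x428
clock 9: out=0, reg = 0xA14
clock 10: out=0, reg = 0xD0A
clock 11: out=0, reg = 0x685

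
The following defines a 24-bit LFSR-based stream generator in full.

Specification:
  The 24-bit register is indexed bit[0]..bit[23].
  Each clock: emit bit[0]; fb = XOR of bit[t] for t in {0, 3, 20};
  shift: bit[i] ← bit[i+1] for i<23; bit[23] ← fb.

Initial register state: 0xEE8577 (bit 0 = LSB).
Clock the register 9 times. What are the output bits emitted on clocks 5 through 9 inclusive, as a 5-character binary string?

11101

reg_0 = 0xEE8577
clock 1: out=1, reg = 0xF742BB
clock 2: out=1, reg = 0xFBA15D
clock 3: out=1, reg = 0xFDD0AE
clock 4: out=0, reg = 0x7EE857
clock 5: out=1, reg = 0x3F742B
clock 6: out=1, reg = 0x9FBA15
clock 7: out=1, reg = 0x4FDD0A
clock 8: out=0, reg = 0xA7EE85
clock 9: out=1, reg = 0xD3F742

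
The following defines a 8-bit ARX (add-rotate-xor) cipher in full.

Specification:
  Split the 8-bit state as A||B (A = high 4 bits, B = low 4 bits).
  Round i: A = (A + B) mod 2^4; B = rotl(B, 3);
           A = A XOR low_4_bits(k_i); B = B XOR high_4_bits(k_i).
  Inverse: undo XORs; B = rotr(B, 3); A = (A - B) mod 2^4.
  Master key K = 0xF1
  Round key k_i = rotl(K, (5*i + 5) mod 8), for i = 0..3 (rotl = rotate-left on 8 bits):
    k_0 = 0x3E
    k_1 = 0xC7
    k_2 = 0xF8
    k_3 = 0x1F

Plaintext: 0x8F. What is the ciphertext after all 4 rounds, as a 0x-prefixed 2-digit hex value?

0x14

s_0 = plaintext = 0x8F
s_1 = Round(s_0, k_0) = 0x9C
s_2 = Round(s_1, k_1) = 0x2A
s_3 = Round(s_2, k_2) = 0x4A
s_4 = Round(s_3, k_3) = 0x14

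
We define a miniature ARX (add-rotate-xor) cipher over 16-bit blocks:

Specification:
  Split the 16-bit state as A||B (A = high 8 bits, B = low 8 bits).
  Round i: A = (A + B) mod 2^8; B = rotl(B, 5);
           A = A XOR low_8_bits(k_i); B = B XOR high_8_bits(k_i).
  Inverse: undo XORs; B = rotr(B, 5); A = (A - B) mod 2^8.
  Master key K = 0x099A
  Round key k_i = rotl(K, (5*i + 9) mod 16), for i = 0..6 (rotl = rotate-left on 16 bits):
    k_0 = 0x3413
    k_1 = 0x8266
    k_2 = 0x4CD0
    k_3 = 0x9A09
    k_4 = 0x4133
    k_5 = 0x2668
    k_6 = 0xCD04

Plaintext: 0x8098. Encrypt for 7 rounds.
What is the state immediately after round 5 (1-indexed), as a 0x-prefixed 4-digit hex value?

s_0 = plaintext = 0x8098
s_1 = Round(s_0, k_0) = 0x0B27
s_2 = Round(s_1, k_1) = 0x5466
s_3 = Round(s_2, k_2) = 0x6A80
s_4 = Round(s_3, k_3) = 0xE38A
s_5 = Round(s_4, k_4) = 0x5E10
s_6 = Round(s_5, k_5) = 0x0624
s_7 = Round(s_6, k_6) = 0x2E49

0x5E10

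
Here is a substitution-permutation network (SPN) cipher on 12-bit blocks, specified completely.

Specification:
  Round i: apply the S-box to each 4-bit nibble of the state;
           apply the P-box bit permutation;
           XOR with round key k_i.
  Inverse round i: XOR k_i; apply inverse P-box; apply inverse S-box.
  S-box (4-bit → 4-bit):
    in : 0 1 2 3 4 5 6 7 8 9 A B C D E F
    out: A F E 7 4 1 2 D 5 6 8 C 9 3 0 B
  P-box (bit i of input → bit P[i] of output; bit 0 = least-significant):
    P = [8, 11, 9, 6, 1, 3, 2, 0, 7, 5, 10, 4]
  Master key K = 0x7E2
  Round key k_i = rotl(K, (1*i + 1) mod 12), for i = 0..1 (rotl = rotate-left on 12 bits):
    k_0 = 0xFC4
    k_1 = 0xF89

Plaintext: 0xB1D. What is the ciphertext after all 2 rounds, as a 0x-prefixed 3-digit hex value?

s_0 = plaintext = 0xB1D
s_1 = Round(s_0, k_0) = 0x2DB
s_2 = Round(s_1, k_1) = 0x9F3

0x9F3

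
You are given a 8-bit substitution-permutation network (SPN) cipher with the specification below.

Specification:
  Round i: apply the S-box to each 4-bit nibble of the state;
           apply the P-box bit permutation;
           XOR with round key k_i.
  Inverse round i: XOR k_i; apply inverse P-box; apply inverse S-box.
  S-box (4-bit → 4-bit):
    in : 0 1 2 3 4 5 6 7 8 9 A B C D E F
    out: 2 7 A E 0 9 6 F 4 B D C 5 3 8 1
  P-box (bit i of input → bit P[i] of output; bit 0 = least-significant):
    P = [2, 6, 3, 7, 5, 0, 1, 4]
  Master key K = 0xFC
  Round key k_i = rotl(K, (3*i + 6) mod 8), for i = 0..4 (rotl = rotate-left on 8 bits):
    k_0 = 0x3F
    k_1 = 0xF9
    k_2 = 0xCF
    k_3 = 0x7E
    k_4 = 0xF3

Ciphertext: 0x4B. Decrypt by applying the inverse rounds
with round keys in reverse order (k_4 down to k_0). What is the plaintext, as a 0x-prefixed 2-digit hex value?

0x34

s_0 = ciphertext = 0x4B
s_1 = InvRound(s_0, k_4) = 0x5B
s_2 = InvRound(s_1, k_3) = 0xDF
s_3 = InvRound(s_2, k_2) = 0xE4
s_4 = InvRound(s_3, k_1) = 0x2C
s_5 = InvRound(s_4, k_0) = 0x34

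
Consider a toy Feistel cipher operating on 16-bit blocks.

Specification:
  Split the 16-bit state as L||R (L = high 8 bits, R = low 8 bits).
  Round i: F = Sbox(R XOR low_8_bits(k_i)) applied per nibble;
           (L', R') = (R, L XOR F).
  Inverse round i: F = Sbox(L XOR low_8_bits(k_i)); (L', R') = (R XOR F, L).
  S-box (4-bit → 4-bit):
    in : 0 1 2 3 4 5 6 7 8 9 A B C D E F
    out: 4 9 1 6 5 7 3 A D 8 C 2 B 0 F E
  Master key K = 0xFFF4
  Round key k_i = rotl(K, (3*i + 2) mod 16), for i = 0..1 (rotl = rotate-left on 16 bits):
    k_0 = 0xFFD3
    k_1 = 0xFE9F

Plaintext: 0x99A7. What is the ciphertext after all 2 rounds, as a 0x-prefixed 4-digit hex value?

s_0 = plaintext = 0x99A7
s_1 = Round(s_0, k_0) = 0xA73C
s_2 = Round(s_1, k_1) = 0x3C61

0x3C61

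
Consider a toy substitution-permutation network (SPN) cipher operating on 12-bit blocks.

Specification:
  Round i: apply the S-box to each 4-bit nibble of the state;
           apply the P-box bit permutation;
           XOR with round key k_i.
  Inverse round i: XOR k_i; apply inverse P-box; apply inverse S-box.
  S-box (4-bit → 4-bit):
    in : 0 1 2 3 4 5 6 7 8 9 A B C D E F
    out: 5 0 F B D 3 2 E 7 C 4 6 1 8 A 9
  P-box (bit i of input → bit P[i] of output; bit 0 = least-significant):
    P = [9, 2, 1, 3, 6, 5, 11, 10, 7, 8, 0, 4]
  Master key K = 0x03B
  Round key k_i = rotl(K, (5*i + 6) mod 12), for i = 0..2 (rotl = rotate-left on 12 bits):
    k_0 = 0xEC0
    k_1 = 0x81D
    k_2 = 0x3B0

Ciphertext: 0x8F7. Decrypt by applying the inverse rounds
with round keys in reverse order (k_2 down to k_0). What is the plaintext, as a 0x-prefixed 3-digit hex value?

s_0 = ciphertext = 0x8F7
s_1 = InvRound(s_0, k_2) = 0xB08
s_2 = InvRound(s_1, k_1) = 0x715
s_3 = InvRound(s_2, k_0) = 0x206

0x206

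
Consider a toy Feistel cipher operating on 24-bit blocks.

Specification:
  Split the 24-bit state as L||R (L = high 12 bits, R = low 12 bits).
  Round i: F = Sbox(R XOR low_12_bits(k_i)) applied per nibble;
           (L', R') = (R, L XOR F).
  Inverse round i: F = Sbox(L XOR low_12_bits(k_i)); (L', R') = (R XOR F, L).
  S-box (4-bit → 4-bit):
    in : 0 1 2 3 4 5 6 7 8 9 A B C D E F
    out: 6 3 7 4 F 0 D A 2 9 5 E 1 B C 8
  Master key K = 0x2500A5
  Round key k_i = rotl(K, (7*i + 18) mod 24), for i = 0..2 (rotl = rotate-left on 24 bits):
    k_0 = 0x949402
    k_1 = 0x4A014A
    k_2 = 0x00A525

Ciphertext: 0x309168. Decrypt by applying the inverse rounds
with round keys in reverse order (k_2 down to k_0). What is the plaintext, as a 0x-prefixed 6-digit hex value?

0xD7180D

s_0 = ciphertext = 0x309168
s_1 = InvRound(s_0, k_2) = 0xC19309
s_2 = InvRound(s_1, k_1) = 0x80DC19
s_3 = InvRound(s_2, k_0) = 0xD7180D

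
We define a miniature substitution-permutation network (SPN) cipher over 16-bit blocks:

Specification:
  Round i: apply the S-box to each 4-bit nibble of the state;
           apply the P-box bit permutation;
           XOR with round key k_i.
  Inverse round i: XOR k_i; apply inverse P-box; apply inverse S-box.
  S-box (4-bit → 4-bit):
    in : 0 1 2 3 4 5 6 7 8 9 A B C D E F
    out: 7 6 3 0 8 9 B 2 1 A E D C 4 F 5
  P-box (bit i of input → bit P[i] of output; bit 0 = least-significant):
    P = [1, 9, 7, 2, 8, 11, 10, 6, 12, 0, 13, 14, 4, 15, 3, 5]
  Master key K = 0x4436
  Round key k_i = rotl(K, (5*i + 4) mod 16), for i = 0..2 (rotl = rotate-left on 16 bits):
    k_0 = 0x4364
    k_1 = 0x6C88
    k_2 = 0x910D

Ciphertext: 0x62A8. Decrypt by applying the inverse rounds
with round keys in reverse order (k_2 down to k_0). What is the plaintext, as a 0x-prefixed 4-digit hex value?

s_0 = ciphertext = 0x62A8
s_1 = InvRound(s_0, k_2) = 0x9E8A
s_2 = InvRound(s_1, k_1) = 0x7B32
s_3 = InvRound(s_2, k_0) = 0x8F95

0x8F95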